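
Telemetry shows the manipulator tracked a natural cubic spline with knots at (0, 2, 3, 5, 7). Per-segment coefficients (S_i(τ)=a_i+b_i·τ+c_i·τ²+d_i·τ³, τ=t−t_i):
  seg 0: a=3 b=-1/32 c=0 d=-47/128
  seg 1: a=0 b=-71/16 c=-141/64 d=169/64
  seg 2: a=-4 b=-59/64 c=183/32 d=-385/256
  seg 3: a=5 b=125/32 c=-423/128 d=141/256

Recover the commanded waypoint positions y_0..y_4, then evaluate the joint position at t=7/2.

y_0 = S_0(0) = a_0 = 3
y_1 = S_1(0) = a_1 = 0
y_2 = S_2(0) = a_2 = -4
y_3 = S_3(0) = a_3 = 5
y_4 = S_3(2) = 4
t_q=7/2 is in segment 2 (τ=1/2); S_2(τ)=-6593/2048

y_0=3 y_1=0 y_2=-4 y_3=5 y_4=4
S(7/2) = -6593/2048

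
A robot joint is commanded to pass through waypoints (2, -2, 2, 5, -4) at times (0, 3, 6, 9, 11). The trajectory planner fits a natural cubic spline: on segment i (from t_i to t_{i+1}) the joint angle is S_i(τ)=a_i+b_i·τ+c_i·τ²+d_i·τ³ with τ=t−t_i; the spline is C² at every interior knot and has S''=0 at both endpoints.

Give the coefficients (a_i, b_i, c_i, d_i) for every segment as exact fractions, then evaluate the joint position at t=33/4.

  seg 0: a=2 b=-539/276 c=0 d=19/276
  seg 1: a=-2 b=-13/138 c=57/92 d=-119/2484
  seg 2: a=2 b=643/276 c=13/69 d=-523/2484
  seg 3: a=5 b=-307/138 c=-157/92 d=157/552
S(33/4) = 34135/5888

Δ: Δ0=-4/3, Δ1=4/3, Δ2=1, Δ3=-9/2
row 1: diag=12, rhs=16; c'=1/4, d'=4/3
row 2: denom=12−3·1/4=45/4; d'=(-2−3·4/3)/(45/4)=-8/15
row 3: denom=10−3·4/15=46/5; d'=(-33−3·-8/15)/(46/5)=-157/46
back: M3=-157/46
back: M2=-8/15−4/15·-157/46=26/69
back: M1=4/3−1/4·26/69=57/46
M: M0=0, M1=57/46, M2=26/69, M3=-157/46, M4=0
seg 0: a=2, c=M0/2=0, d=(M1−M0)/(6·3)=19/276, b=Δ0−h0·(2M0+M1)/6=-539/276
seg 1: a=-2, c=M1/2=57/92, d=(M2−M1)/(6·3)=-119/2484, b=Δ1−h1·(2M1+M2)/6=-13/138
seg 2: a=2, c=M2/2=13/69, d=(M3−M2)/(6·3)=-523/2484, b=Δ2−h2·(2M2+M3)/6=643/276
seg 3: a=5, c=M3/2=-157/92, d=(M4−M3)/(6·2)=157/552, b=Δ3−h3·(2M3+M4)/6=-307/138
t_q=33/4 → seg 2, τ=9/4; S=2+643/276·τ+13/69·τ²+-523/2484·τ³=34135/5888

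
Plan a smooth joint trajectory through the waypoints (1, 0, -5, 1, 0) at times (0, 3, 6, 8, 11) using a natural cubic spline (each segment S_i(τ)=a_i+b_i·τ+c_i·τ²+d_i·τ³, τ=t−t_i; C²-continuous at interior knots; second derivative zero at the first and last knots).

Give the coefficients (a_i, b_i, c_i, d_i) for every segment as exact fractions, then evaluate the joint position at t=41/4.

Δ: Δ0=-1/3, Δ1=-5/3, Δ2=3, Δ3=-1/3
row 1: diag=12, rhs=-8; c'=1/4, d'=-2/3
row 2: denom=10−3·1/4=37/4; d'=(28−3·-2/3)/(37/4)=120/37
row 3: denom=10−2·8/37=354/37; d'=(-20−2·120/37)/(354/37)=-490/177
back: M3=-490/177
back: M2=120/37−8/37·-490/177=680/177
back: M1=-2/3−1/4·680/177=-96/59
M: M0=0, M1=-96/59, M2=680/177, M3=-490/177, M4=0
seg 0: a=1, c=M0/2=0, d=(M1−M0)/(6·3)=-16/177, b=Δ0−h0·(2M0+M1)/6=85/177
seg 1: a=0, c=M1/2=-48/59, d=(M2−M1)/(6·3)=484/1593, b=Δ1−h1·(2M1+M2)/6=-347/177
seg 2: a=-5, c=M2/2=340/177, d=(M3−M2)/(6·2)=-65/118, b=Δ2−h2·(2M2+M3)/6=241/177
seg 3: a=1, c=M3/2=-245/177, d=(M4−M3)/(6·3)=245/1593, b=Δ3−h3·(2M3+M4)/6=431/177
t_q=41/4 → seg 3, τ=9/4; S=1+431/177·τ+-245/177·τ²+245/1593·τ³=4619/3776

  seg 0: a=1 b=85/177 c=0 d=-16/177
  seg 1: a=0 b=-347/177 c=-48/59 d=484/1593
  seg 2: a=-5 b=241/177 c=340/177 d=-65/118
  seg 3: a=1 b=431/177 c=-245/177 d=245/1593
S(41/4) = 4619/3776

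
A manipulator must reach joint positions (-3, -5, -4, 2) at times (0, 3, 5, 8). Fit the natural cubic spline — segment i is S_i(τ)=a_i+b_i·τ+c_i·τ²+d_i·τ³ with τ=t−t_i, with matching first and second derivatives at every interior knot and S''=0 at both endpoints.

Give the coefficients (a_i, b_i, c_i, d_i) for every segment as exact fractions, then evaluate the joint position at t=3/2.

  seg 0: a=-3 b=-15/16 c=0 d=13/432
  seg 1: a=-5 b=-1/8 c=13/48 d=1/48
  seg 2: a=-4 b=29/24 c=19/48 d=-19/432
S(3/2) = -551/128

Δ: Δ0=-2/3, Δ1=1/2, Δ2=2
row 1: diag=10, rhs=7; c'=1/5, d'=7/10
row 2: denom=10−2·1/5=48/5; d'=(9−2·7/10)/(48/5)=19/24
back: M2=19/24
back: M1=7/10−1/5·19/24=13/24
M: M0=0, M1=13/24, M2=19/24, M3=0
seg 0: a=-3, c=M0/2=0, d=(M1−M0)/(6·3)=13/432, b=Δ0−h0·(2M0+M1)/6=-15/16
seg 1: a=-5, c=M1/2=13/48, d=(M2−M1)/(6·2)=1/48, b=Δ1−h1·(2M1+M2)/6=-1/8
seg 2: a=-4, c=M2/2=19/48, d=(M3−M2)/(6·3)=-19/432, b=Δ2−h2·(2M2+M3)/6=29/24
t_q=3/2 → seg 0, τ=3/2; S=-3+-15/16·τ+0·τ²+13/432·τ³=-551/128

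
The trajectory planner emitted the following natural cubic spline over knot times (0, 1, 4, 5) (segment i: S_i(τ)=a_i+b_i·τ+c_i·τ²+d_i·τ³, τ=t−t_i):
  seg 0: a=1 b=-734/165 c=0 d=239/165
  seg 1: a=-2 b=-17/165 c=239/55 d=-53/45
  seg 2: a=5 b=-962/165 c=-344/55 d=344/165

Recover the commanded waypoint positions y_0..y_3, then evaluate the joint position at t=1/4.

y_0 = S_0(0) = a_0 = 1
y_1 = S_1(0) = a_1 = -2
y_2 = S_2(0) = a_2 = 5
y_3 = S_2(1) = -5
t_q=1/4 is in segment 0 (τ=1/4); S_0(τ)=-63/704

y_0=1 y_1=-2 y_2=5 y_3=-5
S(1/4) = -63/704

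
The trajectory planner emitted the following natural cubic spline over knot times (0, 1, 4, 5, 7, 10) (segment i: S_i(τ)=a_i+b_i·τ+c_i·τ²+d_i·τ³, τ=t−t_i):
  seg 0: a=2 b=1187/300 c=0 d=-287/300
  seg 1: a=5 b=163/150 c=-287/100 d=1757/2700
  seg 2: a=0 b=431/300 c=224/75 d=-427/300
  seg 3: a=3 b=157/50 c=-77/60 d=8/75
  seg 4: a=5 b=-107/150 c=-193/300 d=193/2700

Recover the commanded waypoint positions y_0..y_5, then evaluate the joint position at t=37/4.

y_0 = S_0(0) = a_0 = 2
y_1 = S_1(0) = a_1 = 5
y_2 = S_2(0) = a_2 = 0
y_3 = S_3(0) = a_3 = 3
y_4 = S_4(0) = a_4 = 5
y_5 = S_4(3) = -1
t_q=37/4 is in segment 4 (τ=9/4); S_4(τ)=1219/1280

y_0=2 y_1=5 y_2=0 y_3=3 y_4=5 y_5=-1
S(37/4) = 1219/1280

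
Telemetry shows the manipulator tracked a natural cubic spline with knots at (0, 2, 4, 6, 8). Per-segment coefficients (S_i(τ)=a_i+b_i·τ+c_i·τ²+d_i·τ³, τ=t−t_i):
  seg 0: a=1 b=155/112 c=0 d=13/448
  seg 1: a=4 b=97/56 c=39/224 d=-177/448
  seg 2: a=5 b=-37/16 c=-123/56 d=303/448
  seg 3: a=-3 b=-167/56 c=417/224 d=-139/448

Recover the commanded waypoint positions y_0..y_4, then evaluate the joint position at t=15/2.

y_0=1 y_1=4 y_2=5 y_3=-3 y_4=-4
S(15/2) = -15525/3584

y_0 = S_0(0) = a_0 = 1
y_1 = S_1(0) = a_1 = 4
y_2 = S_2(0) = a_2 = 5
y_3 = S_3(0) = a_3 = -3
y_4 = S_3(2) = -4
t_q=15/2 is in segment 3 (τ=3/2); S_3(τ)=-15525/3584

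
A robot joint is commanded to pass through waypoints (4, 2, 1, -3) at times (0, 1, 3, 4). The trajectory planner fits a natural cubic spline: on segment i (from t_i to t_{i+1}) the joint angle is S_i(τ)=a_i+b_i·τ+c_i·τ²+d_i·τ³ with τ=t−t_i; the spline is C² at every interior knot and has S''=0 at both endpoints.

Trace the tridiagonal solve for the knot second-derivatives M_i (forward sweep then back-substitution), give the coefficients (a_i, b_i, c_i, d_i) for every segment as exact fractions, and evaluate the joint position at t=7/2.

Δ: Δ0=-2, Δ1=-1/2, Δ2=-4
row 1: diag=6, rhs=9; c'=1/3, d'=3/2
row 2: denom=6−2·1/3=16/3; d'=(-21−2·3/2)/(16/3)=-9/2
back: M2=-9/2
back: M1=3/2−1/3·-9/2=3
M: M0=0, M1=3, M2=-9/2, M3=0
seg 0: a=4, c=M0/2=0, d=(M1−M0)/(6·1)=1/2, b=Δ0−h0·(2M0+M1)/6=-5/2
seg 1: a=2, c=M1/2=3/2, d=(M2−M1)/(6·2)=-5/8, b=Δ1−h1·(2M1+M2)/6=-1
seg 2: a=1, c=M2/2=-9/4, d=(M3−M2)/(6·1)=3/4, b=Δ2−h2·(2M2+M3)/6=-5/2
t_q=7/2 → seg 2, τ=1/2; S=1+-5/2·τ+-9/4·τ²+3/4·τ³=-23/32

  seg 0: a=4 b=-5/2 c=0 d=1/2
  seg 1: a=2 b=-1 c=3/2 d=-5/8
  seg 2: a=1 b=-5/2 c=-9/4 d=3/4
S(7/2) = -23/32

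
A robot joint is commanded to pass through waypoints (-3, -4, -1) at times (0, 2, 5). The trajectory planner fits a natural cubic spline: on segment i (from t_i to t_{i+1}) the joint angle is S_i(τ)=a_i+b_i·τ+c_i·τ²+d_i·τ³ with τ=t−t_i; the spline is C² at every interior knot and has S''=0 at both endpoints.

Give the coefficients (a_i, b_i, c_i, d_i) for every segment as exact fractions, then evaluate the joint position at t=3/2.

Δ: Δ0=-1/2, Δ1=1
row 1: diag=10, rhs=9; c'=3/10, d'=9/10
back: M1=9/10
M: M0=0, M1=9/10, M2=0
seg 0: a=-3, c=M0/2=0, d=(M1−M0)/(6·2)=3/40, b=Δ0−h0·(2M0+M1)/6=-4/5
seg 1: a=-4, c=M1/2=9/20, d=(M2−M1)/(6·3)=-1/20, b=Δ1−h1·(2M1+M2)/6=1/10
t_q=3/2 → seg 0, τ=3/2; S=-3+-4/5·τ+0·τ²+3/40·τ³=-1263/320

  seg 0: a=-3 b=-4/5 c=0 d=3/40
  seg 1: a=-4 b=1/10 c=9/20 d=-1/20
S(3/2) = -1263/320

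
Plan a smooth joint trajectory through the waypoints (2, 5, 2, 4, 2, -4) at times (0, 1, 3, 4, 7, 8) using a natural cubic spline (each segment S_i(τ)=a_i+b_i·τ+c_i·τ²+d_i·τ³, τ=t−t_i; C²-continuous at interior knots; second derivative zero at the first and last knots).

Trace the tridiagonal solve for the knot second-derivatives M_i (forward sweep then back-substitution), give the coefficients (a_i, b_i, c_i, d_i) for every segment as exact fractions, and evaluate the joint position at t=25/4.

  seg 0: a=2 b=10471/2568 c=0 d=-2767/2568
  seg 1: a=5 b=1085/1284 c=-2767/856 d=2645/2568
  seg 2: a=2 b=353/1284 c=2523/856 d=-3139/2568
  seg 3: a=4 b=6427/2568 c=-77/107 d=-865/7704
  seg 4: a=2 b=-6223/1284 c=-1481/856 d=1481/2568
S(25/4) = 257983/54784

Δ: Δ0=3, Δ1=-3/2, Δ2=2, Δ3=-2/3, Δ4=-6
row 1: diag=6, rhs=-27; c'=1/3, d'=-9/2
row 2: denom=6−2·1/3=16/3; d'=(21−2·-9/2)/(16/3)=45/8
row 3: denom=8−1·3/16=125/16; d'=(-16−1·45/8)/(125/16)=-346/125
row 4: denom=8−3·48/125=856/125; d'=(-32−3·-346/125)/(856/125)=-1481/428
back: M4=-1481/428
back: M3=-346/125−48/125·-1481/428=-154/107
back: M2=45/8−3/16·-154/107=2523/428
back: M1=-9/2−1/3·2523/428=-2767/428
M: M0=0, M1=-2767/428, M2=2523/428, M3=-154/107, M4=-1481/428, M5=0
seg 0: a=2, c=M0/2=0, d=(M1−M0)/(6·1)=-2767/2568, b=Δ0−h0·(2M0+M1)/6=10471/2568
seg 1: a=5, c=M1/2=-2767/856, d=(M2−M1)/(6·2)=2645/2568, b=Δ1−h1·(2M1+M2)/6=1085/1284
seg 2: a=2, c=M2/2=2523/856, d=(M3−M2)/(6·1)=-3139/2568, b=Δ2−h2·(2M2+M3)/6=353/1284
seg 3: a=4, c=M3/2=-77/107, d=(M4−M3)/(6·3)=-865/7704, b=Δ3−h3·(2M3+M4)/6=6427/2568
seg 4: a=2, c=M4/2=-1481/856, d=(M5−M4)/(6·1)=1481/2568, b=Δ4−h4·(2M4+M5)/6=-6223/1284
t_q=25/4 → seg 3, τ=9/4; S=4+6427/2568·τ+-77/107·τ²+-865/7704·τ³=257983/54784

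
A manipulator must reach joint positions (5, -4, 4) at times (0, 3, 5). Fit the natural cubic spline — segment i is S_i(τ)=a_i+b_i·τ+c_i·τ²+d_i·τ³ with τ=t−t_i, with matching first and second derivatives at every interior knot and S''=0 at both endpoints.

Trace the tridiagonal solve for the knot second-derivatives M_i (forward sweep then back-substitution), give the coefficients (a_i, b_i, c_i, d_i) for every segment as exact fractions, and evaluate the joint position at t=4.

Δ: Δ0=-3, Δ1=4
row 1: diag=10, rhs=42; c'=1/5, d'=21/5
back: M1=21/5
M: M0=0, M1=21/5, M2=0
seg 0: a=5, c=M0/2=0, d=(M1−M0)/(6·3)=7/30, b=Δ0−h0·(2M0+M1)/6=-51/10
seg 1: a=-4, c=M1/2=21/10, d=(M2−M1)/(6·2)=-7/20, b=Δ1−h1·(2M1+M2)/6=6/5
t_q=4 → seg 1, τ=1; S=-4+6/5·τ+21/10·τ²+-7/20·τ³=-21/20

  seg 0: a=5 b=-51/10 c=0 d=7/30
  seg 1: a=-4 b=6/5 c=21/10 d=-7/20
S(4) = -21/20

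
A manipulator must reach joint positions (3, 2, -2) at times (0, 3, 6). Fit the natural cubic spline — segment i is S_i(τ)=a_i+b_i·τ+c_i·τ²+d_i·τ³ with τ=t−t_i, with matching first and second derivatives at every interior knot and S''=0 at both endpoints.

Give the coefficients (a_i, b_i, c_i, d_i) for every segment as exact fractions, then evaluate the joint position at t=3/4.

Δ: Δ0=-1/3, Δ1=-4/3
row 1: diag=12, rhs=-6; c'=1/4, d'=-1/2
back: M1=-1/2
M: M0=0, M1=-1/2, M2=0
seg 0: a=3, c=M0/2=0, d=(M1−M0)/(6·3)=-1/36, b=Δ0−h0·(2M0+M1)/6=-1/12
seg 1: a=2, c=M1/2=-1/4, d=(M2−M1)/(6·3)=1/36, b=Δ1−h1·(2M1+M2)/6=-5/6
t_q=3/4 → seg 0, τ=3/4; S=3+-1/12·τ+0·τ²+-1/36·τ³=749/256

  seg 0: a=3 b=-1/12 c=0 d=-1/36
  seg 1: a=2 b=-5/6 c=-1/4 d=1/36
S(3/4) = 749/256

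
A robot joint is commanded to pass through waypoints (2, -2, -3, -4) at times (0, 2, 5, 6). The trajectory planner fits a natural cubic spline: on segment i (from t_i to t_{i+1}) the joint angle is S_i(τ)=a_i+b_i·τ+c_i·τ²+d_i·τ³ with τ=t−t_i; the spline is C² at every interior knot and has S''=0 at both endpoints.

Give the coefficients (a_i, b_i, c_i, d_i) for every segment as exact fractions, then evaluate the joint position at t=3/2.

Δ: Δ0=-2, Δ1=-1/3, Δ2=-1
row 1: diag=10, rhs=10; c'=3/10, d'=1
row 2: denom=8−3·3/10=71/10; d'=(-4−3·1)/(71/10)=-70/71
back: M2=-70/71
back: M1=1−3/10·-70/71=92/71
M: M0=0, M1=92/71, M2=-70/71, M3=0
seg 0: a=2, c=M0/2=0, d=(M1−M0)/(6·2)=23/213, b=Δ0−h0·(2M0+M1)/6=-518/213
seg 1: a=-2, c=M1/2=46/71, d=(M2−M1)/(6·3)=-9/71, b=Δ1−h1·(2M1+M2)/6=-242/213
seg 2: a=-3, c=M2/2=-35/71, d=(M3−M2)/(6·1)=35/213, b=Δ2−h2·(2M2+M3)/6=-143/213
t_q=3/2 → seg 0, τ=3/2; S=2+-518/213·τ+0·τ²+23/213·τ³=-729/568

  seg 0: a=2 b=-518/213 c=0 d=23/213
  seg 1: a=-2 b=-242/213 c=46/71 d=-9/71
  seg 2: a=-3 b=-143/213 c=-35/71 d=35/213
S(3/2) = -729/568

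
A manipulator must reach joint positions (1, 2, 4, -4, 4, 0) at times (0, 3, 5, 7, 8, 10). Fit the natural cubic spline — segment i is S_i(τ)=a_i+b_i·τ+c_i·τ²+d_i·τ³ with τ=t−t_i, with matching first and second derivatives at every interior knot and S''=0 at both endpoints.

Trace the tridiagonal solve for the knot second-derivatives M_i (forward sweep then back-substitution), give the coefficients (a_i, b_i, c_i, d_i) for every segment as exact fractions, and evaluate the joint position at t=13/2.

  seg 0: a=1 b=-2609/3630 c=0 d=1273/10890
  seg 1: a=2 b=4424/1815 c=1273/1210 d=-1607/1815
  seg 2: a=4 b=-7222/1815 c=-1031/242 d=15427/7260
  seg 3: a=-4 b=739/165 c=5136/605 d=-9017/1815
  seg 4: a=4 b=11894/1815 c=-3881/605 d=3881/3630
S(13/2) = -84849/19360

Δ: Δ0=1/3, Δ1=1, Δ2=-4, Δ3=8, Δ4=-2
row 1: diag=10, rhs=4; c'=1/5, d'=2/5
row 2: denom=8−2·1/5=38/5; d'=(-30−2·2/5)/(38/5)=-77/19
row 3: denom=6−2·5/19=104/19; d'=(72−2·-77/19)/(104/19)=761/52
row 4: denom=6−1·19/104=605/104; d'=(-60−1·761/52)/(605/104)=-7762/605
back: M4=-7762/605
back: M3=761/52−19/104·-7762/605=10272/605
back: M2=-77/19−5/19·10272/605=-1031/121
back: M1=2/5−1/5·-1031/121=1273/605
M: M0=0, M1=1273/605, M2=-1031/121, M3=10272/605, M4=-7762/605, M5=0
seg 0: a=1, c=M0/2=0, d=(M1−M0)/(6·3)=1273/10890, b=Δ0−h0·(2M0+M1)/6=-2609/3630
seg 1: a=2, c=M1/2=1273/1210, d=(M2−M1)/(6·2)=-1607/1815, b=Δ1−h1·(2M1+M2)/6=4424/1815
seg 2: a=4, c=M2/2=-1031/242, d=(M3−M2)/(6·2)=15427/7260, b=Δ2−h2·(2M2+M3)/6=-7222/1815
seg 3: a=-4, c=M3/2=5136/605, d=(M4−M3)/(6·1)=-9017/1815, b=Δ3−h3·(2M3+M4)/6=739/165
seg 4: a=4, c=M4/2=-3881/605, d=(M5−M4)/(6·2)=3881/3630, b=Δ4−h4·(2M4+M5)/6=11894/1815
t_q=13/2 → seg 2, τ=3/2; S=4+-7222/1815·τ+-1031/242·τ²+15427/7260·τ³=-84849/19360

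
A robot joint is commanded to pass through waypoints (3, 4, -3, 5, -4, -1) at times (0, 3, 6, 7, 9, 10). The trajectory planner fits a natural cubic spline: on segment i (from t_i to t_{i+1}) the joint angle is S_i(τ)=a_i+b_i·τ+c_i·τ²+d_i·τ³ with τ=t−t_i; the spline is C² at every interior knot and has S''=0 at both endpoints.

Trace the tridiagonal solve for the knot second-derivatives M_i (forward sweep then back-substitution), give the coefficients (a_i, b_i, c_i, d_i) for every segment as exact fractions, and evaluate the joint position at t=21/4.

Δ: Δ0=1/3, Δ1=-7/3, Δ2=8, Δ3=-9/2, Δ4=3
row 1: diag=12, rhs=-16; c'=1/4, d'=-4/3
row 2: denom=8−3·1/4=29/4; d'=(62−3·-4/3)/(29/4)=264/29
row 3: denom=6−1·4/29=170/29; d'=(-75−1·264/29)/(170/29)=-2439/170
row 4: denom=6−2·29/85=452/85; d'=(45−2·-2439/170)/(452/85)=1566/113
back: M4=1566/113
back: M3=-2439/170−29/85·1566/113=-4311/226
back: M2=264/29−4/29·-4311/226=1326/113
back: M1=-4/3−1/4·1326/113=-2893/678
M: M0=0, M1=-2893/678, M2=1326/113, M3=-4311/226, M4=1566/113, M5=0
seg 0: a=3, c=M0/2=0, d=(M1−M0)/(6·3)=-2893/12204, b=Δ0−h0·(2M0+M1)/6=1115/452
seg 1: a=4, c=M1/2=-2893/1356, d=(M2−M1)/(6·3)=10849/12204, b=Δ1−h1·(2M1+M2)/6=-889/226
seg 2: a=-3, c=M2/2=663/113, d=(M3−M2)/(6·1)=-2321/452, b=Δ2−h2·(2M2+M3)/6=3285/452
seg 3: a=5, c=M3/2=-4311/452, d=(M4−M3)/(6·2)=2481/904, b=Δ3−h3·(2M3+M4)/6=813/226
seg 4: a=-4, c=M4/2=783/113, d=(M5−M4)/(6·1)=-261/113, b=Δ4−h4·(2M4+M5)/6=-183/113
t_q=21/4 → seg 1, τ=9/4; S=4+-889/226·τ+-2893/1356·τ²+10849/12204·τ³=-159841/28928

  seg 0: a=3 b=1115/452 c=0 d=-2893/12204
  seg 1: a=4 b=-889/226 c=-2893/1356 d=10849/12204
  seg 2: a=-3 b=3285/452 c=663/113 d=-2321/452
  seg 3: a=5 b=813/226 c=-4311/452 d=2481/904
  seg 4: a=-4 b=-183/113 c=783/113 d=-261/113
S(21/4) = -159841/28928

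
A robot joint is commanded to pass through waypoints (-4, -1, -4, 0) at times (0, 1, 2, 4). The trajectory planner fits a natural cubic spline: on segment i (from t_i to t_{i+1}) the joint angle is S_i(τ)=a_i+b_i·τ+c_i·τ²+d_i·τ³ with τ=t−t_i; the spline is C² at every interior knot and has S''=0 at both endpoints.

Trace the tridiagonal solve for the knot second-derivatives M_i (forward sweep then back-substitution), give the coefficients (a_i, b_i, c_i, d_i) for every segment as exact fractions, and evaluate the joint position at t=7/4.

  seg 0: a=-4 b=110/23 c=0 d=-41/23
  seg 1: a=-1 b=-13/23 c=-123/23 d=67/23
  seg 2: a=-4 b=-58/23 c=78/23 d=-13/23
S(7/4) = -205/64

Δ: Δ0=3, Δ1=-3, Δ2=2
row 1: diag=4, rhs=-36; c'=1/4, d'=-9
row 2: denom=6−1·1/4=23/4; d'=(30−1·-9)/(23/4)=156/23
back: M2=156/23
back: M1=-9−1/4·156/23=-246/23
M: M0=0, M1=-246/23, M2=156/23, M3=0
seg 0: a=-4, c=M0/2=0, d=(M1−M0)/(6·1)=-41/23, b=Δ0−h0·(2M0+M1)/6=110/23
seg 1: a=-1, c=M1/2=-123/23, d=(M2−M1)/(6·1)=67/23, b=Δ1−h1·(2M1+M2)/6=-13/23
seg 2: a=-4, c=M2/2=78/23, d=(M3−M2)/(6·2)=-13/23, b=Δ2−h2·(2M2+M3)/6=-58/23
t_q=7/4 → seg 1, τ=3/4; S=-1+-13/23·τ+-123/23·τ²+67/23·τ³=-205/64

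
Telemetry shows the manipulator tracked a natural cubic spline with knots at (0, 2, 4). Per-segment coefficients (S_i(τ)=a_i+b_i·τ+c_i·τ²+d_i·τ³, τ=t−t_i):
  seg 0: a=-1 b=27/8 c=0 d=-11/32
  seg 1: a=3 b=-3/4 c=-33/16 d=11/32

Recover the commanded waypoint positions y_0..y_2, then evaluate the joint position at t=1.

y_0 = S_0(0) = a_0 = -1
y_1 = S_1(0) = a_1 = 3
y_2 = S_1(2) = -4
t_q=1 is in segment 0 (τ=1); S_0(τ)=65/32

y_0=-1 y_1=3 y_2=-4
S(1) = 65/32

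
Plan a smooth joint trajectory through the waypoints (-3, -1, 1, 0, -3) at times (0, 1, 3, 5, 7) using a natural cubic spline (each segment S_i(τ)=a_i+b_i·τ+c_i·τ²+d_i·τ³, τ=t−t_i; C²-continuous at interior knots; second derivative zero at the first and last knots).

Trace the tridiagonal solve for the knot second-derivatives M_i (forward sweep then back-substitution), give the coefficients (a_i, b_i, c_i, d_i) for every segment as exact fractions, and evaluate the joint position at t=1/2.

  seg 0: a=-3 b=87/41 c=0 d=-5/41
  seg 1: a=-1 b=72/41 c=-15/41 d=-1/164
  seg 2: a=1 b=9/41 c=-33/82 d=7/328
  seg 3: a=0 b=-93/82 c=-45/164 d=15/328
S(1/2) = -641/328

Δ: Δ0=2, Δ1=1, Δ2=-1/2, Δ3=-3/2
row 1: diag=6, rhs=-6; c'=1/3, d'=-1
row 2: denom=8−2·1/3=22/3; d'=(-9−2·-1)/(22/3)=-21/22
row 3: denom=8−2·3/11=82/11; d'=(-6−2·-21/22)/(82/11)=-45/82
back: M3=-45/82
back: M2=-21/22−3/11·-45/82=-33/41
back: M1=-1−1/3·-33/41=-30/41
M: M0=0, M1=-30/41, M2=-33/41, M3=-45/82, M4=0
seg 0: a=-3, c=M0/2=0, d=(M1−M0)/(6·1)=-5/41, b=Δ0−h0·(2M0+M1)/6=87/41
seg 1: a=-1, c=M1/2=-15/41, d=(M2−M1)/(6·2)=-1/164, b=Δ1−h1·(2M1+M2)/6=72/41
seg 2: a=1, c=M2/2=-33/82, d=(M3−M2)/(6·2)=7/328, b=Δ2−h2·(2M2+M3)/6=9/41
seg 3: a=0, c=M3/2=-45/164, d=(M4−M3)/(6·2)=15/328, b=Δ3−h3·(2M3+M4)/6=-93/82
t_q=1/2 → seg 0, τ=1/2; S=-3+87/41·τ+0·τ²+-5/41·τ³=-641/328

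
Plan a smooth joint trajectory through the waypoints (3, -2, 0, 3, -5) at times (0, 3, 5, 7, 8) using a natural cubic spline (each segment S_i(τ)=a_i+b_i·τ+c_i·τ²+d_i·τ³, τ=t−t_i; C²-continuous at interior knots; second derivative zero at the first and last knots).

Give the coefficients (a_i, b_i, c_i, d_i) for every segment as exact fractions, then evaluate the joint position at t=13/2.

Δ: Δ0=-5/3, Δ1=1, Δ2=3/2, Δ3=-8
row 1: diag=10, rhs=16; c'=1/5, d'=8/5
row 2: denom=8−2·1/5=38/5; d'=(3−2·8/5)/(38/5)=-1/38
row 3: denom=6−2·5/19=104/19; d'=(-57−2·-1/38)/(104/19)=-541/52
back: M3=-541/52
back: M2=-1/38−5/19·-541/52=141/52
back: M1=8/5−1/5·141/52=55/52
M: M0=0, M1=55/52, M2=141/52, M3=-541/52, M4=0
seg 0: a=3, c=M0/2=0, d=(M1−M0)/(6·3)=55/936, b=Δ0−h0·(2M0+M1)/6=-685/312
seg 1: a=-2, c=M1/2=55/104, d=(M2−M1)/(6·2)=43/312, b=Δ1−h1·(2M1+M2)/6=-95/156
seg 2: a=0, c=M2/2=141/104, d=(M3−M2)/(6·2)=-341/312, b=Δ2−h2·(2M2+M3)/6=493/156
seg 3: a=3, c=M3/2=-541/104, d=(M4−M3)/(6·1)=541/312, b=Δ3−h3·(2M3+M4)/6=-707/156
t_q=13/2 → seg 2, τ=3/2; S=0+493/156·τ+141/104·τ²+-341/312·τ³=3413/832

  seg 0: a=3 b=-685/312 c=0 d=55/936
  seg 1: a=-2 b=-95/156 c=55/104 d=43/312
  seg 2: a=0 b=493/156 c=141/104 d=-341/312
  seg 3: a=3 b=-707/156 c=-541/104 d=541/312
S(13/2) = 3413/832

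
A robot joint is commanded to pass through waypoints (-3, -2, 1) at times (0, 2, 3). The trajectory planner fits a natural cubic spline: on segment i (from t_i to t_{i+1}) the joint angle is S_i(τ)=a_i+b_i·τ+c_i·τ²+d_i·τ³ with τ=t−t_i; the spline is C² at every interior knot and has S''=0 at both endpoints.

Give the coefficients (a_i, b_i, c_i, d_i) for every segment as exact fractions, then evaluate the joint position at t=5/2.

Δ: Δ0=1/2, Δ1=3
row 1: diag=6, rhs=15; c'=1/6, d'=5/2
back: M1=5/2
M: M0=0, M1=5/2, M2=0
seg 0: a=-3, c=M0/2=0, d=(M1−M0)/(6·2)=5/24, b=Δ0−h0·(2M0+M1)/6=-1/3
seg 1: a=-2, c=M1/2=5/4, d=(M2−M1)/(6·1)=-5/12, b=Δ1−h1·(2M1+M2)/6=13/6
t_q=5/2 → seg 1, τ=1/2; S=-2+13/6·τ+5/4·τ²+-5/12·τ³=-21/32

  seg 0: a=-3 b=-1/3 c=0 d=5/24
  seg 1: a=-2 b=13/6 c=5/4 d=-5/12
S(5/2) = -21/32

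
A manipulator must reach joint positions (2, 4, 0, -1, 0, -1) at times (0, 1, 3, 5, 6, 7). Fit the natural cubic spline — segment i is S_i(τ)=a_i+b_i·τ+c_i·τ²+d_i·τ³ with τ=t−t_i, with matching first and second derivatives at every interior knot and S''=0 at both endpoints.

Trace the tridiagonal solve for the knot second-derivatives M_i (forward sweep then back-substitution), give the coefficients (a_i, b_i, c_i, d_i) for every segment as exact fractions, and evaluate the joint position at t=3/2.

Δ: Δ0=2, Δ1=-2, Δ2=-1/2, Δ3=1, Δ4=-1
row 1: diag=6, rhs=-24; c'=1/3, d'=-4
row 2: denom=8−2·1/3=22/3; d'=(9−2·-4)/(22/3)=51/22
row 3: denom=6−2·3/11=60/11; d'=(9−2·51/22)/(60/11)=4/5
row 4: denom=4−1·11/60=229/60; d'=(-12−1·4/5)/(229/60)=-768/229
back: M4=-768/229
back: M3=4/5−11/60·-768/229=324/229
back: M2=51/22−3/11·324/229=885/458
back: M1=-4−1/3·885/458=-2127/458
M: M0=0, M1=-2127/458, M2=885/458, M3=324/229, M4=-768/229, M5=0
seg 0: a=2, c=M0/2=0, d=(M1−M0)/(6·1)=-709/916, b=Δ0−h0·(2M0+M1)/6=2541/916
seg 1: a=4, c=M1/2=-2127/916, d=(M2−M1)/(6·2)=251/458, b=Δ1−h1·(2M1+M2)/6=207/458
seg 2: a=0, c=M2/2=885/916, d=(M3−M2)/(6·2)=-79/1832, b=Δ2−h2·(2M2+M3)/6=-1035/458
seg 3: a=-1, c=M3/2=162/229, d=(M4−M3)/(6·1)=-182/229, b=Δ3−h3·(2M3+M4)/6=249/229
seg 4: a=0, c=M4/2=-384/229, d=(M5−M4)/(6·1)=128/229, b=Δ4−h4·(2M4+M5)/6=27/229
t_q=3/2 → seg 1, τ=1/2; S=4+207/458·τ+-2127/916·τ²+251/458·τ³=1701/458

  seg 0: a=2 b=2541/916 c=0 d=-709/916
  seg 1: a=4 b=207/458 c=-2127/916 d=251/458
  seg 2: a=0 b=-1035/458 c=885/916 d=-79/1832
  seg 3: a=-1 b=249/229 c=162/229 d=-182/229
  seg 4: a=0 b=27/229 c=-384/229 d=128/229
S(3/2) = 1701/458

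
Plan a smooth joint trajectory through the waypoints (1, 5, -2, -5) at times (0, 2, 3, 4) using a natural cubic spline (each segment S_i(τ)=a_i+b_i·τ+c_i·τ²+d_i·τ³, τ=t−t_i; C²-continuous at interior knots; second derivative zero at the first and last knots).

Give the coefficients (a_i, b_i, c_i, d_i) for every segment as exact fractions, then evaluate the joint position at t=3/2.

Δ: Δ0=2, Δ1=-7, Δ2=-3
row 1: diag=6, rhs=-54; c'=1/6, d'=-9
row 2: denom=4−1·1/6=23/6; d'=(24−1·-9)/(23/6)=198/23
back: M2=198/23
back: M1=-9−1/6·198/23=-240/23
M: M0=0, M1=-240/23, M2=198/23, M3=0
seg 0: a=1, c=M0/2=0, d=(M1−M0)/(6·2)=-20/23, b=Δ0−h0·(2M0+M1)/6=126/23
seg 1: a=5, c=M1/2=-120/23, d=(M2−M1)/(6·1)=73/23, b=Δ1−h1·(2M1+M2)/6=-114/23
seg 2: a=-2, c=M2/2=99/23, d=(M3−M2)/(6·1)=-33/23, b=Δ2−h2·(2M2+M3)/6=-135/23
t_q=3/2 → seg 0, τ=3/2; S=1+126/23·τ+0·τ²+-20/23·τ³=289/46

  seg 0: a=1 b=126/23 c=0 d=-20/23
  seg 1: a=5 b=-114/23 c=-120/23 d=73/23
  seg 2: a=-2 b=-135/23 c=99/23 d=-33/23
S(3/2) = 289/46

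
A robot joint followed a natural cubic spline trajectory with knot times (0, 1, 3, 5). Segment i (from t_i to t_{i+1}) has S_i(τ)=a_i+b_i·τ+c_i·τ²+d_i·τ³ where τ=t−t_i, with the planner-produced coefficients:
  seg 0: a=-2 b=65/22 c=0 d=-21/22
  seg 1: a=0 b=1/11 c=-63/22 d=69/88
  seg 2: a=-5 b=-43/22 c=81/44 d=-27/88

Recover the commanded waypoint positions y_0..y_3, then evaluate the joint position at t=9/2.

y_0 = S_0(0) = a_0 = -2
y_1 = S_1(0) = a_1 = 0
y_2 = S_2(0) = a_2 = -5
y_3 = S_2(2) = -4
t_q=9/2 is in segment 2 (τ=3/2); S_2(τ)=-3397/704

y_0=-2 y_1=0 y_2=-5 y_3=-4
S(9/2) = -3397/704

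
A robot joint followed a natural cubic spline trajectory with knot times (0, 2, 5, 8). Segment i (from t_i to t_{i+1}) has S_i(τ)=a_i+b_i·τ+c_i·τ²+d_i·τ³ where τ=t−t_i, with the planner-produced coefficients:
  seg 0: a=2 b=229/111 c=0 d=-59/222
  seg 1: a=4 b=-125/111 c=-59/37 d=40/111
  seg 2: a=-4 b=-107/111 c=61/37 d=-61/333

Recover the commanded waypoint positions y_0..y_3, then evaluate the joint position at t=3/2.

y_0=2 y_1=4 y_2=-4 y_3=3
S(3/2) = 2485/592

y_0 = S_0(0) = a_0 = 2
y_1 = S_1(0) = a_1 = 4
y_2 = S_2(0) = a_2 = -4
y_3 = S_2(3) = 3
t_q=3/2 is in segment 0 (τ=3/2); S_0(τ)=2485/592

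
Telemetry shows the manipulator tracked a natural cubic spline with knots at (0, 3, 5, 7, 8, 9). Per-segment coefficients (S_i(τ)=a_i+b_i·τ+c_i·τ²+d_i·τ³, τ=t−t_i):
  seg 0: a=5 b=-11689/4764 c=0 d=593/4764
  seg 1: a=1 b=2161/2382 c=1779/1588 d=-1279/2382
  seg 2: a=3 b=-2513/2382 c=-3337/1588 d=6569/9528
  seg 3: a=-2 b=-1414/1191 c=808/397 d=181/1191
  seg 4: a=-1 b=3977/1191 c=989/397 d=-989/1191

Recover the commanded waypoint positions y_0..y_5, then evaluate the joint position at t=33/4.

y_0=5 y_1=1 y_2=3 y_3=-2 y_4=-1 y_5=4
S(33/4) = -571/25408

y_0 = S_0(0) = a_0 = 5
y_1 = S_1(0) = a_1 = 1
y_2 = S_2(0) = a_2 = 3
y_3 = S_3(0) = a_3 = -2
y_4 = S_4(0) = a_4 = -1
y_5 = S_4(1) = 4
t_q=33/4 is in segment 4 (τ=1/4); S_4(τ)=-571/25408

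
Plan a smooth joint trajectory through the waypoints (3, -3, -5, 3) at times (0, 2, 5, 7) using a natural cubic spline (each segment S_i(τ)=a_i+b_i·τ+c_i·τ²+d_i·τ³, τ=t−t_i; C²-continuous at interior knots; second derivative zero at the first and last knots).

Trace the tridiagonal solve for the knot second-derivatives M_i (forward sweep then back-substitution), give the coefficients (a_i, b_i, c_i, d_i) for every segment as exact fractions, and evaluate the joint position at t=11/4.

  seg 0: a=3 b=-125/39 c=0 d=2/39
  seg 1: a=-3 b=-101/39 c=4/13 d=1/9
  seg 2: a=-5 b=88/39 c=17/13 d=-17/78
S(11/4) = -3929/832

Δ: Δ0=-3, Δ1=-2/3, Δ2=4
row 1: diag=10, rhs=14; c'=3/10, d'=7/5
row 2: denom=10−3·3/10=91/10; d'=(28−3·7/5)/(91/10)=34/13
back: M2=34/13
back: M1=7/5−3/10·34/13=8/13
M: M0=0, M1=8/13, M2=34/13, M3=0
seg 0: a=3, c=M0/2=0, d=(M1−M0)/(6·2)=2/39, b=Δ0−h0·(2M0+M1)/6=-125/39
seg 1: a=-3, c=M1/2=4/13, d=(M2−M1)/(6·3)=1/9, b=Δ1−h1·(2M1+M2)/6=-101/39
seg 2: a=-5, c=M2/2=17/13, d=(M3−M2)/(6·2)=-17/78, b=Δ2−h2·(2M2+M3)/6=88/39
t_q=11/4 → seg 1, τ=3/4; S=-3+-101/39·τ+4/13·τ²+1/9·τ³=-3929/832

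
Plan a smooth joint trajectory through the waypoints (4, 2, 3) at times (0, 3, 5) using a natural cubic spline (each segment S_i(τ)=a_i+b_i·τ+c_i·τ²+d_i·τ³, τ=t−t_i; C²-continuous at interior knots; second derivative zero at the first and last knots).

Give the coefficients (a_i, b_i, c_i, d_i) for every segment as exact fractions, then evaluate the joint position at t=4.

Δ: Δ0=-2/3, Δ1=1/2
row 1: diag=10, rhs=7; c'=1/5, d'=7/10
back: M1=7/10
M: M0=0, M1=7/10, M2=0
seg 0: a=4, c=M0/2=0, d=(M1−M0)/(6·3)=7/180, b=Δ0−h0·(2M0+M1)/6=-61/60
seg 1: a=2, c=M1/2=7/20, d=(M2−M1)/(6·2)=-7/120, b=Δ1−h1·(2M1+M2)/6=1/30
t_q=4 → seg 1, τ=1; S=2+1/30·τ+7/20·τ²+-7/120·τ³=93/40

  seg 0: a=4 b=-61/60 c=0 d=7/180
  seg 1: a=2 b=1/30 c=7/20 d=-7/120
S(4) = 93/40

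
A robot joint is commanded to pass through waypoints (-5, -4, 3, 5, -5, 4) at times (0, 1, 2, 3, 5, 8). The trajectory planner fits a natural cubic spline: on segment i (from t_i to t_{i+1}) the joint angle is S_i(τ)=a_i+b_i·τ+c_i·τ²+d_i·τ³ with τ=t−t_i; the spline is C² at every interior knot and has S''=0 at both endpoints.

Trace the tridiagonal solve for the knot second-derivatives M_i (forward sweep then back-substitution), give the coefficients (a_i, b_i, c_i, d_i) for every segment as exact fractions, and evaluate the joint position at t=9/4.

Δ: Δ0=1, Δ1=7, Δ2=2, Δ3=-5, Δ4=3
row 1: diag=4, rhs=36; c'=1/4, d'=9
row 2: denom=4−1·1/4=15/4; d'=(-30−1·9)/(15/4)=-52/5
row 3: denom=6−1·4/15=86/15; d'=(-42−1·-52/5)/(86/15)=-237/43
row 4: denom=10−2·15/43=400/43; d'=(48−2·-237/43)/(400/43)=1269/200
back: M4=1269/200
back: M3=-237/43−15/43·1269/200=-309/40
back: M2=-52/5−4/15·-309/40=-417/50
back: M1=9−1/4·-417/50=2217/200
M: M0=0, M1=2217/200, M2=-417/50, M3=-309/40, M4=1269/200, M5=0
seg 0: a=-5, c=M0/2=0, d=(M1−M0)/(6·1)=739/400, b=Δ0−h0·(2M0+M1)/6=-339/400
seg 1: a=-4, c=M1/2=2217/400, d=(M2−M1)/(6·1)=-259/80, b=Δ1−h1·(2M1+M2)/6=939/200
seg 2: a=3, c=M2/2=-417/100, d=(M3−M2)/(6·1)=41/400, b=Δ2−h2·(2M2+M3)/6=2427/400
seg 3: a=5, c=M3/2=-309/80, d=(M4−M3)/(6·2)=469/400, b=Δ3−h3·(2M3+M4)/6=-393/200
seg 4: a=-5, c=M4/2=1269/400, d=(M5−M4)/(6·3)=-141/400, b=Δ4−h4·(2M4+M5)/6=-669/200
t_q=9/4 → seg 2, τ=1/4; S=3+2427/400·τ+-417/100·τ²+41/400·τ³=109001/25600

  seg 0: a=-5 b=-339/400 c=0 d=739/400
  seg 1: a=-4 b=939/200 c=2217/400 d=-259/80
  seg 2: a=3 b=2427/400 c=-417/100 d=41/400
  seg 3: a=5 b=-393/200 c=-309/80 d=469/400
  seg 4: a=-5 b=-669/200 c=1269/400 d=-141/400
S(9/4) = 109001/25600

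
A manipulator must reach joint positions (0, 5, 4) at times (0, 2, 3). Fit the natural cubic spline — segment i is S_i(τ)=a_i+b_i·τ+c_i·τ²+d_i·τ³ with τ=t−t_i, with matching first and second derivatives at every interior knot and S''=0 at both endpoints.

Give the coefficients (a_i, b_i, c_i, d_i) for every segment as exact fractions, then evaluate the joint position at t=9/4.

Δ: Δ0=5/2, Δ1=-1
row 1: diag=6, rhs=-21; c'=1/6, d'=-7/2
back: M1=-7/2
M: M0=0, M1=-7/2, M2=0
seg 0: a=0, c=M0/2=0, d=(M1−M0)/(6·2)=-7/24, b=Δ0−h0·(2M0+M1)/6=11/3
seg 1: a=5, c=M1/2=-7/4, d=(M2−M1)/(6·1)=7/12, b=Δ1−h1·(2M1+M2)/6=1/6
t_q=9/4 → seg 1, τ=1/4; S=5+1/6·τ+-7/4·τ²+7/12·τ³=1265/256

  seg 0: a=0 b=11/3 c=0 d=-7/24
  seg 1: a=5 b=1/6 c=-7/4 d=7/12
S(9/4) = 1265/256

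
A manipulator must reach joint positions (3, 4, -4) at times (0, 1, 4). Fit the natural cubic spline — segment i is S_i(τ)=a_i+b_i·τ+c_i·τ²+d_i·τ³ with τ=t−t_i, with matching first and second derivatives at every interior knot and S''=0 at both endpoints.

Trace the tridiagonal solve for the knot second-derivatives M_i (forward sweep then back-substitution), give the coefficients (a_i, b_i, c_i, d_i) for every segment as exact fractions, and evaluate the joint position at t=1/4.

  seg 0: a=3 b=35/24 c=0 d=-11/24
  seg 1: a=4 b=1/12 c=-11/8 d=11/72
S(1/4) = 1719/512

Δ: Δ0=1, Δ1=-8/3
row 1: diag=8, rhs=-22; c'=3/8, d'=-11/4
back: M1=-11/4
M: M0=0, M1=-11/4, M2=0
seg 0: a=3, c=M0/2=0, d=(M1−M0)/(6·1)=-11/24, b=Δ0−h0·(2M0+M1)/6=35/24
seg 1: a=4, c=M1/2=-11/8, d=(M2−M1)/(6·3)=11/72, b=Δ1−h1·(2M1+M2)/6=1/12
t_q=1/4 → seg 0, τ=1/4; S=3+35/24·τ+0·τ²+-11/24·τ³=1719/512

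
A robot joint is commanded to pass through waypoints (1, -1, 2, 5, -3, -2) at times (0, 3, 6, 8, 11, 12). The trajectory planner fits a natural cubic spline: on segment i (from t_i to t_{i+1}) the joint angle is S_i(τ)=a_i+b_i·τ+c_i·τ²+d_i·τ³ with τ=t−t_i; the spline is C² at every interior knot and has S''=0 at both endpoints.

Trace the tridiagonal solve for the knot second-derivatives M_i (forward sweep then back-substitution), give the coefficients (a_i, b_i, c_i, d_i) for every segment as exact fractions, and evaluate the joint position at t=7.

Δ: Δ0=-2/3, Δ1=1, Δ2=3/2, Δ3=-8/3, Δ4=1
row 1: diag=12, rhs=10; c'=1/4, d'=5/6
row 2: denom=10−3·1/4=37/4; d'=(3−3·5/6)/(37/4)=2/37
row 3: denom=10−2·8/37=354/37; d'=(-25−2·2/37)/(354/37)=-929/354
row 4: denom=8−3·37/118=833/118; d'=(22−3·-929/354)/(833/118)=3525/833
back: M4=3525/833
back: M3=-929/354−37/118·3525/833=-9874/2499
back: M2=2/37−8/37·-9874/2499=2270/2499
back: M1=5/6−1/4·2270/2499=505/833
M: M0=0, M1=505/833, M2=2270/2499, M3=-9874/2499, M4=3525/833, M5=0
seg 0: a=1, c=M0/2=0, d=(M1−M0)/(6·3)=505/14994, b=Δ0−h0·(2M0+M1)/6=-4847/4998
seg 1: a=-1, c=M1/2=505/1666, d=(M2−M1)/(6·3)=755/44982, b=Δ1−h1·(2M1+M2)/6=-151/2499
seg 2: a=2, c=M2/2=1135/2499, d=(M3−M2)/(6·2)=-1012/2499, b=Δ2−h2·(2M2+M3)/6=1579/714
seg 3: a=5, c=M3/2=-4937/2499, d=(M4−M3)/(6·3)=20449/44982, b=Δ3−h3·(2M3+M4)/6=-1385/1666
seg 4: a=-3, c=M4/2=3525/1666, d=(M5−M4)/(6·1)=-1175/1666, b=Δ4−h4·(2M4+M5)/6=-342/833
t_q=7 → seg 2, τ=1; S=2+1579/714·τ+1135/2499·τ²+-1012/2499·τ³=21295/4998

  seg 0: a=1 b=-4847/4998 c=0 d=505/14994
  seg 1: a=-1 b=-151/2499 c=505/1666 d=755/44982
  seg 2: a=2 b=1579/714 c=1135/2499 d=-1012/2499
  seg 3: a=5 b=-1385/1666 c=-4937/2499 d=20449/44982
  seg 4: a=-3 b=-342/833 c=3525/1666 d=-1175/1666
S(7) = 21295/4998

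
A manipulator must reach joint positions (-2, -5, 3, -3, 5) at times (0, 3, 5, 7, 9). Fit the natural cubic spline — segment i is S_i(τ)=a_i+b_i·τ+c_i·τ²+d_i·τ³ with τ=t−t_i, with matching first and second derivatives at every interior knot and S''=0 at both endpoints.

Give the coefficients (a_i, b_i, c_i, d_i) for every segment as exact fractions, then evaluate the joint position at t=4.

Δ: Δ0=-1, Δ1=4, Δ2=-3, Δ3=4
row 1: diag=10, rhs=30; c'=1/5, d'=3
row 2: denom=8−2·1/5=38/5; d'=(-42−2·3)/(38/5)=-120/19
row 3: denom=8−2·5/19=142/19; d'=(42−2·-120/19)/(142/19)=519/71
back: M3=519/71
back: M2=-120/19−5/19·519/71=-585/71
back: M1=3−1/5·-585/71=330/71
M: M0=0, M1=330/71, M2=-585/71, M3=519/71, M4=0
seg 0: a=-2, c=M0/2=0, d=(M1−M0)/(6·3)=55/213, b=Δ0−h0·(2M0+M1)/6=-236/71
seg 1: a=-5, c=M1/2=165/71, d=(M2−M1)/(6·2)=-305/284, b=Δ1−h1·(2M1+M2)/6=259/71
seg 2: a=3, c=M2/2=-585/142, d=(M3−M2)/(6·2)=92/71, b=Δ2−h2·(2M2+M3)/6=4/71
seg 3: a=-3, c=M3/2=519/142, d=(M4−M3)/(6·2)=-173/284, b=Δ3−h3·(2M3+M4)/6=-62/71
t_q=4 → seg 1, τ=1; S=-5+259/71·τ+165/71·τ²+-305/284·τ³=-29/284

  seg 0: a=-2 b=-236/71 c=0 d=55/213
  seg 1: a=-5 b=259/71 c=165/71 d=-305/284
  seg 2: a=3 b=4/71 c=-585/142 d=92/71
  seg 3: a=-3 b=-62/71 c=519/142 d=-173/284
S(4) = -29/284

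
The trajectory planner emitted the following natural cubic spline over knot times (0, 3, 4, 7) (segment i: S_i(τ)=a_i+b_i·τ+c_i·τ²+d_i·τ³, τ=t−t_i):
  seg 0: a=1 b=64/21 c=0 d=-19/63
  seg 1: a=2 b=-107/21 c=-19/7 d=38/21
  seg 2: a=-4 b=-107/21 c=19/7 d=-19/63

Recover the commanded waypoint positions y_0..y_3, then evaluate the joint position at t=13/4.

y_0 = S_0(0) = a_0 = 1
y_1 = S_1(0) = a_1 = 2
y_2 = S_2(0) = a_2 = -4
y_3 = S_2(3) = -3
t_q=13/4 is in segment 1 (τ=1/4); S_1(τ)=131/224

y_0=1 y_1=2 y_2=-4 y_3=-3
S(13/4) = 131/224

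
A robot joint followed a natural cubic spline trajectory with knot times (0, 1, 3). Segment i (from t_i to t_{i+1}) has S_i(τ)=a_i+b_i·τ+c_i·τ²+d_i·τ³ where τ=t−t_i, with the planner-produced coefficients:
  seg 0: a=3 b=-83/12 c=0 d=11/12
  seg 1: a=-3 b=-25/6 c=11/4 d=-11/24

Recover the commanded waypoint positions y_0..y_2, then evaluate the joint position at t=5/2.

y_0=3 y_1=-3 y_2=-4
S(5/2) = -295/64

y_0 = S_0(0) = a_0 = 3
y_1 = S_1(0) = a_1 = -3
y_2 = S_1(2) = -4
t_q=5/2 is in segment 1 (τ=3/2); S_1(τ)=-295/64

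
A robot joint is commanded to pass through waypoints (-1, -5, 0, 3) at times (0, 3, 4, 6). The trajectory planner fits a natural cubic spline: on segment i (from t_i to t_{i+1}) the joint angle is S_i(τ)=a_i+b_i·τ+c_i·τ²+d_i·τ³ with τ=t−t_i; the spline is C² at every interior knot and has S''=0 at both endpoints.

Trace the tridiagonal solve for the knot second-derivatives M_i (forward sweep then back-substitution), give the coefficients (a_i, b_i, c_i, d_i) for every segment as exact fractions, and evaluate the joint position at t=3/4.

Δ: Δ0=-4/3, Δ1=5, Δ2=3/2
row 1: diag=8, rhs=38; c'=1/8, d'=19/4
row 2: denom=6−1·1/8=47/8; d'=(-21−1·19/4)/(47/8)=-206/47
back: M2=-206/47
back: M1=19/4−1/8·-206/47=249/47
M: M0=0, M1=249/47, M2=-206/47, M3=0
seg 0: a=-1, c=M0/2=0, d=(M1−M0)/(6·3)=83/282, b=Δ0−h0·(2M0+M1)/6=-1123/282
seg 1: a=-5, c=M1/2=249/94, d=(M2−M1)/(6·1)=-455/282, b=Δ1−h1·(2M1+M2)/6=559/141
seg 2: a=0, c=M2/2=-103/47, d=(M3−M2)/(6·2)=103/282, b=Δ2−h2·(2M2+M3)/6=1247/282
t_q=3/4 → seg 0, τ=3/4; S=-1+-1123/282·τ+0·τ²+83/282·τ³=-23237/6016

  seg 0: a=-1 b=-1123/282 c=0 d=83/282
  seg 1: a=-5 b=559/141 c=249/94 d=-455/282
  seg 2: a=0 b=1247/282 c=-103/47 d=103/282
S(3/4) = -23237/6016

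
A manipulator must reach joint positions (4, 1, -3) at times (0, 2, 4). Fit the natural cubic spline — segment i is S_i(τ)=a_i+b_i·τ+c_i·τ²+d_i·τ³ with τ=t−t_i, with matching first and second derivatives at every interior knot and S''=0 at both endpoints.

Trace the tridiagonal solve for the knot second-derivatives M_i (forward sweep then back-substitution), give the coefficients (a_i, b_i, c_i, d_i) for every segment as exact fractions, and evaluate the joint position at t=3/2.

  seg 0: a=4 b=-11/8 c=0 d=-1/32
  seg 1: a=1 b=-7/4 c=-3/16 d=1/32
S(3/2) = 469/256

Δ: Δ0=-3/2, Δ1=-2
row 1: diag=8, rhs=-3; c'=1/4, d'=-3/8
back: M1=-3/8
M: M0=0, M1=-3/8, M2=0
seg 0: a=4, c=M0/2=0, d=(M1−M0)/(6·2)=-1/32, b=Δ0−h0·(2M0+M1)/6=-11/8
seg 1: a=1, c=M1/2=-3/16, d=(M2−M1)/(6·2)=1/32, b=Δ1−h1·(2M1+M2)/6=-7/4
t_q=3/2 → seg 0, τ=3/2; S=4+-11/8·τ+0·τ²+-1/32·τ³=469/256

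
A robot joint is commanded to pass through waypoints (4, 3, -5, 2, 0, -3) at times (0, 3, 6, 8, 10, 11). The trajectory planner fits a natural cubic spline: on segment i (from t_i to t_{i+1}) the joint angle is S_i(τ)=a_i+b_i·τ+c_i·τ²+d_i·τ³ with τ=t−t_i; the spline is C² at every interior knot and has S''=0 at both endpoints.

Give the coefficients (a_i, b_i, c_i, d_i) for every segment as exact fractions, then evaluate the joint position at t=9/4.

  seg 0: a=4 b=353/383 c=0 d=-1442/10341
  seg 1: a=3 b=-1089/383 c=-1442/1149 d=4529/10341
  seg 2: a=-5 b=556/383 c=1029/383 d=-2547/3064
  seg 3: a=2 b=1703/766 c=-3525/1532 d=132/383
  seg 4: a=0 b=-2179/766 c=-357/1532 d=119/1532
S(9/4) = 54973/12256

Δ: Δ0=-1/3, Δ1=-8/3, Δ2=7/2, Δ3=-1, Δ4=-3
row 1: diag=12, rhs=-14; c'=1/4, d'=-7/6
row 2: denom=10−3·1/4=37/4; d'=(37−3·-7/6)/(37/4)=162/37
row 3: denom=8−2·8/37=280/37; d'=(-27−2·162/37)/(280/37)=-189/40
row 4: denom=6−2·37/140=383/70; d'=(-12−2·-189/40)/(383/70)=-357/766
back: M4=-357/766
back: M3=-189/40−37/140·-357/766=-3525/766
back: M2=162/37−8/37·-3525/766=2058/383
back: M1=-7/6−1/4·2058/383=-2884/1149
M: M0=0, M1=-2884/1149, M2=2058/383, M3=-3525/766, M4=-357/766, M5=0
seg 0: a=4, c=M0/2=0, d=(M1−M0)/(6·3)=-1442/10341, b=Δ0−h0·(2M0+M1)/6=353/383
seg 1: a=3, c=M1/2=-1442/1149, d=(M2−M1)/(6·3)=4529/10341, b=Δ1−h1·(2M1+M2)/6=-1089/383
seg 2: a=-5, c=M2/2=1029/383, d=(M3−M2)/(6·2)=-2547/3064, b=Δ2−h2·(2M2+M3)/6=556/383
seg 3: a=2, c=M3/2=-3525/1532, d=(M4−M3)/(6·2)=132/383, b=Δ3−h3·(2M3+M4)/6=1703/766
seg 4: a=0, c=M4/2=-357/1532, d=(M5−M4)/(6·1)=119/1532, b=Δ4−h4·(2M4+M5)/6=-2179/766
t_q=9/4 → seg 0, τ=9/4; S=4+353/383·τ+0·τ²+-1442/10341·τ³=54973/12256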